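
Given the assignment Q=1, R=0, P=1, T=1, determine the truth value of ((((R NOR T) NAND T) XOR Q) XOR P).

Substituting: ((((0 NOR 1) NAND 1) XOR 1) XOR 1)
= 1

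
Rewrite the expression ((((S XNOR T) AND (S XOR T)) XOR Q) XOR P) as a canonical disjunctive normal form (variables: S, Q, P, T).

(NOT S AND NOT Q AND P AND NOT T) OR (NOT S AND NOT Q AND P AND T) OR (NOT S AND Q AND NOT P AND NOT T) OR (NOT S AND Q AND NOT P AND T) OR (S AND NOT Q AND P AND NOT T) OR (S AND NOT Q AND P AND T) OR (S AND Q AND NOT P AND NOT T) OR (S AND Q AND NOT P AND T)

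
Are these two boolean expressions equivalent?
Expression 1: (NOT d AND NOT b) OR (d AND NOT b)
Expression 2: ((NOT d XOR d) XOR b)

Yes, they are equivalent — the two output columns agree on all 4 assignments:
d | b | Expression 1 | Expression 2
-----------------------------------
0 | 0 | 1 | 1
0 | 1 | 0 | 0
1 | 0 | 1 | 1
1 | 1 | 0 | 0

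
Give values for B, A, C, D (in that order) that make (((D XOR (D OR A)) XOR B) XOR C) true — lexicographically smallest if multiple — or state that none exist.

B=0, A=0, C=1, D=0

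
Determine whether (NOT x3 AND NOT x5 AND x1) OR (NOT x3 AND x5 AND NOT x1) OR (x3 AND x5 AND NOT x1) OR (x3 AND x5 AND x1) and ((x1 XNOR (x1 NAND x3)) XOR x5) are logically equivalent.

Yes, they are equivalent — the two output columns agree on all 8 assignments:
x3 | x5 | x1 | Expression 1 | Expression 2
------------------------------------------
0 | 0 | 0 | 0 | 0
0 | 0 | 1 | 1 | 1
0 | 1 | 0 | 1 | 1
0 | 1 | 1 | 0 | 0
1 | 0 | 0 | 0 | 0
1 | 0 | 1 | 0 | 0
1 | 1 | 0 | 1 | 1
1 | 1 | 1 | 1 | 1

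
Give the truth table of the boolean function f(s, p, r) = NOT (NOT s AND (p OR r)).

s | p | r | Output
------------------
0 | 0 | 0 | 1
0 | 0 | 1 | 0
0 | 1 | 0 | 0
0 | 1 | 1 | 0
1 | 0 | 0 | 1
1 | 0 | 1 | 1
1 | 1 | 0 | 1
1 | 1 | 1 | 1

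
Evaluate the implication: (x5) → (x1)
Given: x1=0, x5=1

Antecedent (x5) = 1; consequent (x1) = 0.
1 → 0 = 0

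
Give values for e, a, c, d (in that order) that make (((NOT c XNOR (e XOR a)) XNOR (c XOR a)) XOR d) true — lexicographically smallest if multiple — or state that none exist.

e=0, a=0, c=0, d=0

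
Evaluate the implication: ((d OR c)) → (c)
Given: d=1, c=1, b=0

Antecedent ((d OR c)) = 1; consequent (c) = 1.
1 → 1 = 1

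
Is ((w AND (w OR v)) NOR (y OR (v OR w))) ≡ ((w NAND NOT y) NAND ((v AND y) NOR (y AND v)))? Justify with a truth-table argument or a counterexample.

No. Counterexample: with w=0, y=0, v=0, Expression 1 = 1 but Expression 2 = 0.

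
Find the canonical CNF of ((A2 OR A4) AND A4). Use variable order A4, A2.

(A4 OR A2) AND (A4 OR NOT A2)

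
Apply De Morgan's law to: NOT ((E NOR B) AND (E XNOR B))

NOT (E NOR B) OR NOT (E XNOR B)
De Morgan's: NOT(AND of terms) = OR of negations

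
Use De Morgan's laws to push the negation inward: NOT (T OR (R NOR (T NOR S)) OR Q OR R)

NOT T AND NOT (R NOR (T NOR S)) AND NOT Q AND NOT R
De Morgan's: NOT(OR of terms) = AND of negations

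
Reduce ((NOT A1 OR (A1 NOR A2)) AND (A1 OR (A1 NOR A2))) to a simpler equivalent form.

By distribution ((E OR v) AND (E OR NOT v) = E):
= (A1 NOR A2)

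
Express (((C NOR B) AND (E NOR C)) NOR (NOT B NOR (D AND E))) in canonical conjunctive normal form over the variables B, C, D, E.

(B OR C OR D OR E) AND (B OR C OR NOT D OR E) AND (NOT B OR C OR D OR E) AND (NOT B OR C OR D OR NOT E) AND (NOT B OR C OR NOT D OR E) AND (NOT B OR NOT C OR D OR E) AND (NOT B OR NOT C OR D OR NOT E) AND (NOT B OR NOT C OR NOT D OR E)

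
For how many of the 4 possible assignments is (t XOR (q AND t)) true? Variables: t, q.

Satisfying assignments: (1,0)
Count: 1 out of 4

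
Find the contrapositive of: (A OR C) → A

Contrapositive: NOT A → NOT (A OR C)
Note: A statement and its contrapositive are logically equivalent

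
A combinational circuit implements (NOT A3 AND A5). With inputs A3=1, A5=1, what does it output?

Substituting: (NOT 1 AND 1)
= 0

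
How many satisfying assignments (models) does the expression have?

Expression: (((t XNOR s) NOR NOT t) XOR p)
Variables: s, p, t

Satisfying assignments: (0,0,1), (0,1,0), (1,1,0), (1,1,1)
Count: 4 out of 8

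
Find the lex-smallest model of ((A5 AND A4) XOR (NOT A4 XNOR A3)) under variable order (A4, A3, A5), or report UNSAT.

A4=0, A3=1, A5=0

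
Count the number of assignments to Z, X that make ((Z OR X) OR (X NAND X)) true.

Satisfying assignments: (0,0), (0,1), (1,0), (1,1)
Count: 4 out of 4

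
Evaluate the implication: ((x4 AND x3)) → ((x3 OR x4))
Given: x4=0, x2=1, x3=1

Antecedent ((x4 AND x3)) = 0; consequent ((x3 OR x4)) = 1.
0 → 1 = 1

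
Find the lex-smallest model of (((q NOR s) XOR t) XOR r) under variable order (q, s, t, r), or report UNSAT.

q=0, s=0, t=0, r=0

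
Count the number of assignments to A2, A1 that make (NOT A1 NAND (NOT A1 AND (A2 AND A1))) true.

Satisfying assignments: (0,0), (0,1), (1,0), (1,1)
Count: 4 out of 4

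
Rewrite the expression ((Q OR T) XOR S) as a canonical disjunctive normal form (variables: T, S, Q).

(NOT T AND NOT S AND Q) OR (NOT T AND S AND NOT Q) OR (T AND NOT S AND NOT Q) OR (T AND NOT S AND Q)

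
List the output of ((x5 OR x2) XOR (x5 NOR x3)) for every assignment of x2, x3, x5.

x2 | x3 | x5 | Output
---------------------
0 | 0 | 0 | 1
0 | 0 | 1 | 1
0 | 1 | 0 | 0
0 | 1 | 1 | 1
1 | 0 | 0 | 0
1 | 0 | 1 | 1
1 | 1 | 0 | 1
1 | 1 | 1 | 1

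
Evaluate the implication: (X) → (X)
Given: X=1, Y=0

Antecedent (X) = 1; consequent (X) = 1.
1 → 1 = 1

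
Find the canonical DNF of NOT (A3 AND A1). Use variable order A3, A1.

(NOT A3 AND NOT A1) OR (NOT A3 AND A1) OR (A3 AND NOT A1)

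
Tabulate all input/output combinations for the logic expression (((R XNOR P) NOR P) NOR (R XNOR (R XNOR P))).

R | P | Output
--------------
0 | 0 | 1
0 | 1 | 0
1 | 0 | 0
1 | 1 | 0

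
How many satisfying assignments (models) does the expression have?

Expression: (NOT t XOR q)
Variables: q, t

Satisfying assignments: (0,0), (1,1)
Count: 2 out of 4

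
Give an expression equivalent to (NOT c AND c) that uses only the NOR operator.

(((c NOR c) NOR (c NOR c)) NOR (c NOR c))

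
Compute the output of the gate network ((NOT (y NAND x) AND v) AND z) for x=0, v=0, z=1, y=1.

Substituting: ((NOT (1 NAND 0) AND 0) AND 1)
= 0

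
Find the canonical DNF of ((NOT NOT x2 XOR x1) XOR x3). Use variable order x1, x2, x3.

(NOT x1 AND NOT x2 AND x3) OR (NOT x1 AND x2 AND NOT x3) OR (x1 AND NOT x2 AND NOT x3) OR (x1 AND x2 AND x3)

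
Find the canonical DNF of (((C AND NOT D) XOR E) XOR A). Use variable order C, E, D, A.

(NOT C AND NOT E AND NOT D AND A) OR (NOT C AND NOT E AND D AND A) OR (NOT C AND E AND NOT D AND NOT A) OR (NOT C AND E AND D AND NOT A) OR (C AND NOT E AND NOT D AND NOT A) OR (C AND NOT E AND D AND A) OR (C AND E AND NOT D AND A) OR (C AND E AND D AND NOT A)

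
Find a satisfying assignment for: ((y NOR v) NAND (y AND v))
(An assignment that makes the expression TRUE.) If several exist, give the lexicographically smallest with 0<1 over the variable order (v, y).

v=0, y=0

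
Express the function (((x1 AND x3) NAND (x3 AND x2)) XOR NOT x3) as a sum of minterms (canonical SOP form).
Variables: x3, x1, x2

Σm(4, 5, 6) = (x3 AND NOT x1 AND NOT x2) OR (x3 AND NOT x1 AND x2) OR (x3 AND x1 AND NOT x2)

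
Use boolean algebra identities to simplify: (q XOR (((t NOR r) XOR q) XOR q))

By XOR self-cancellation ((E XOR v) XOR v = E):
= ((t NOR r) XOR q)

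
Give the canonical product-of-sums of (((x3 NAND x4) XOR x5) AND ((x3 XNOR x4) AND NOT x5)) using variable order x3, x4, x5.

ΠM(1, 2, 3, 4, 5, 6, 7) = (x3 OR x4 OR NOT x5) AND (x3 OR NOT x4 OR x5) AND (x3 OR NOT x4 OR NOT x5) AND (NOT x3 OR x4 OR x5) AND (NOT x3 OR x4 OR NOT x5) AND (NOT x3 OR NOT x4 OR x5) AND (NOT x3 OR NOT x4 OR NOT x5)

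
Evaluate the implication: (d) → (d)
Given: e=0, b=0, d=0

Antecedent (d) = 0; consequent (d) = 0.
0 → 0 = 1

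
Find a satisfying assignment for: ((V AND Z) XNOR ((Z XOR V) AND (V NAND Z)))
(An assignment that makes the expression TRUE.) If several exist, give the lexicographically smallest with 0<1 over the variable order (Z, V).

Z=0, V=0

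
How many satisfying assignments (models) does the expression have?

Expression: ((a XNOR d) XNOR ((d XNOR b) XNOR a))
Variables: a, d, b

Satisfying assignments: (0,0,1), (0,1,1), (1,0,1), (1,1,1)
Count: 4 out of 8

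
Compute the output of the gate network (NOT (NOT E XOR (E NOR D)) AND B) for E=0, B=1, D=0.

Substituting: (NOT (NOT 0 XOR (0 NOR 0)) AND 1)
= 1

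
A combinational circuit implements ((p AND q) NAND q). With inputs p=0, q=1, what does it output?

Substituting: ((0 AND 1) NAND 1)
= 1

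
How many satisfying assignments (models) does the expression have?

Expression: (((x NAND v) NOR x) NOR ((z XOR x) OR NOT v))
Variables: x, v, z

Satisfying assignments: (0,1,0), (1,1,1)
Count: 2 out of 8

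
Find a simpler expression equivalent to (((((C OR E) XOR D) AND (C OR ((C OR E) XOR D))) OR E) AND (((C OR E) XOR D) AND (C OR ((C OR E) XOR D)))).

By absorption (E AND (E OR v) = E) then absorption (E AND (E OR v) = E):
= ((C OR E) XOR D)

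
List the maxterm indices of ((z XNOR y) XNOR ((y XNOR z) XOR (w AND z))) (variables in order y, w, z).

ΠM(3, 7) = (y OR NOT w OR NOT z) AND (NOT y OR NOT w OR NOT z)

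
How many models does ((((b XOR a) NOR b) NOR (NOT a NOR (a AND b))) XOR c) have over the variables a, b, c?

Satisfying assignments: (0,0,1), (0,1,0), (1,0,1), (1,1,0)
Count: 4 out of 8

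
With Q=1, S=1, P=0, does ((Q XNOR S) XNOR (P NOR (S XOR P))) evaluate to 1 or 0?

Substituting: ((1 XNOR 1) XNOR (0 NOR (1 XOR 0)))
= 0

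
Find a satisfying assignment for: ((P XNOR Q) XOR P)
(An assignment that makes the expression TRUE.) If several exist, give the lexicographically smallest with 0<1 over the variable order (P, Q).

P=0, Q=0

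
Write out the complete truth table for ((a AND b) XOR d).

d | a | b | Output
------------------
0 | 0 | 0 | 0
0 | 0 | 1 | 0
0 | 1 | 0 | 0
0 | 1 | 1 | 1
1 | 0 | 0 | 1
1 | 0 | 1 | 1
1 | 1 | 0 | 1
1 | 1 | 1 | 0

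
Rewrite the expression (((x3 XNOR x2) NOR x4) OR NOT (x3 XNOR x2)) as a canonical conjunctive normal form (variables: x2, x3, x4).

(x2 OR x3 OR x4) AND (x2 OR x3 OR NOT x4) AND (NOT x2 OR NOT x3 OR x4) AND (NOT x2 OR NOT x3 OR NOT x4)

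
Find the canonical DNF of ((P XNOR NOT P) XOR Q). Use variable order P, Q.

(NOT P AND Q) OR (P AND Q)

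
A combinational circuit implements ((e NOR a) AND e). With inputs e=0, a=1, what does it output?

Substituting: ((0 NOR 1) AND 0)
= 0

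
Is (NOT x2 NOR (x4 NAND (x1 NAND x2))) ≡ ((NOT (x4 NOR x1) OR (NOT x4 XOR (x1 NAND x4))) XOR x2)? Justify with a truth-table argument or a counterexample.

No. Counterexample: with x1=0, x4=0, x2=1, Expression 1 = 0 but Expression 2 = 1.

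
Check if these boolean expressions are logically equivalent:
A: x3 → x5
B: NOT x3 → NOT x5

No, Inverse is not equivalent to original (counterexample: x3=0, x5=1)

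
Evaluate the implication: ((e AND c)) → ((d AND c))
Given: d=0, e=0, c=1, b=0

Antecedent ((e AND c)) = 0; consequent ((d AND c)) = 0.
0 → 0 = 1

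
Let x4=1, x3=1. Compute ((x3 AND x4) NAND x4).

Substituting: ((1 AND 1) NAND 1)
= 0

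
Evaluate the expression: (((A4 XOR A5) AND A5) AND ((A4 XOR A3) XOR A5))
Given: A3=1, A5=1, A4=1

Substituting: (((1 XOR 1) AND 1) AND ((1 XOR 1) XOR 1))
= 0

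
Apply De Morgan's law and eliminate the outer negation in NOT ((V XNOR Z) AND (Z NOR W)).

NOT (V XNOR Z) OR NOT (Z NOR W)
De Morgan's: NOT(AND of terms) = OR of negations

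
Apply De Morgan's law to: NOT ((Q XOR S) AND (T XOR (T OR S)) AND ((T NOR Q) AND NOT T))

NOT (Q XOR S) OR NOT (T XOR (T OR S)) OR NOT ((T NOR Q) AND NOT T)
De Morgan's: NOT(AND of terms) = OR of negations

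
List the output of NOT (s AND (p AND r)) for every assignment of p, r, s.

p | r | s | Output
------------------
0 | 0 | 0 | 1
0 | 0 | 1 | 1
0 | 1 | 0 | 1
0 | 1 | 1 | 1
1 | 0 | 0 | 1
1 | 0 | 1 | 1
1 | 1 | 0 | 1
1 | 1 | 1 | 0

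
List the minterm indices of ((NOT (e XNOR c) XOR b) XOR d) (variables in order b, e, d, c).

Σm(1, 2, 4, 7, 8, 11, 13, 14) = (NOT b AND NOT e AND NOT d AND c) OR (NOT b AND NOT e AND d AND NOT c) OR (NOT b AND e AND NOT d AND NOT c) OR (NOT b AND e AND d AND c) OR (b AND NOT e AND NOT d AND NOT c) OR (b AND NOT e AND d AND c) OR (b AND e AND NOT d AND c) OR (b AND e AND d AND NOT c)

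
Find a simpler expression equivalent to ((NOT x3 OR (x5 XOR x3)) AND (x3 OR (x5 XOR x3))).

By distribution ((E OR v) AND (E OR NOT v) = E):
= (x5 XOR x3)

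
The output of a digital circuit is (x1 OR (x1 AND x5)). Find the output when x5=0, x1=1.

Substituting: (1 OR (1 AND 0))
= 1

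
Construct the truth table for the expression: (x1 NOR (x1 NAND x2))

x2 | x1 | Output
----------------
0 | 0 | 0
0 | 1 | 0
1 | 0 | 0
1 | 1 | 0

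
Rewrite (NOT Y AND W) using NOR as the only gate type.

(((Y NOR Y) NOR (Y NOR Y)) NOR (W NOR W))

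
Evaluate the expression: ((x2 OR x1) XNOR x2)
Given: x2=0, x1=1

Substituting: ((0 OR 1) XNOR 0)
= 0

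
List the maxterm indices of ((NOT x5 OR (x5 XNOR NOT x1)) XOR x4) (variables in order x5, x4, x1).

ΠM(2, 3, 5, 6) = (x5 OR NOT x4 OR x1) AND (x5 OR NOT x4 OR NOT x1) AND (NOT x5 OR x4 OR NOT x1) AND (NOT x5 OR NOT x4 OR x1)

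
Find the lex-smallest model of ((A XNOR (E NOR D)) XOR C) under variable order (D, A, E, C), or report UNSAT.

D=0, A=0, E=0, C=1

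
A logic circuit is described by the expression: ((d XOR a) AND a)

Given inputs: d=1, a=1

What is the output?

Substituting: ((1 XOR 1) AND 1)
= 0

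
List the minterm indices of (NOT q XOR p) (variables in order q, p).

Σm(0, 3) = (NOT q AND NOT p) OR (q AND p)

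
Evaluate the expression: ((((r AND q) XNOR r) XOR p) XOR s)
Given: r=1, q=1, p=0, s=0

Substituting: ((((1 AND 1) XNOR 1) XOR 0) XOR 0)
= 1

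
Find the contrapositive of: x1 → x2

Contrapositive: NOT x2 → NOT x1
Note: A statement and its contrapositive are logically equivalent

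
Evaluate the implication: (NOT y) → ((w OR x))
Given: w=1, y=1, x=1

Antecedent (NOT y) = 0; consequent ((w OR x)) = 1.
0 → 1 = 1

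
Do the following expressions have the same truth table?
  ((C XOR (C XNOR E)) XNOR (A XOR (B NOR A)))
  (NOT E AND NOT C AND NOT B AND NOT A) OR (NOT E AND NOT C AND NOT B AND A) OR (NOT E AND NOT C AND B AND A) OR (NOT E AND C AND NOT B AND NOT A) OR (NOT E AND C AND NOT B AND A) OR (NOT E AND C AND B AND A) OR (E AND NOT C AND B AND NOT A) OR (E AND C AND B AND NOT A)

Yes, they are equivalent — the two output columns agree on all 16 assignments:
E | C | B | A | Expression 1 | Expression 2
-------------------------------------------
0 | 0 | 0 | 0 | 1 | 1
0 | 0 | 0 | 1 | 1 | 1
0 | 0 | 1 | 0 | 0 | 0
0 | 0 | 1 | 1 | 1 | 1
0 | 1 | 0 | 0 | 1 | 1
0 | 1 | 0 | 1 | 1 | 1
0 | 1 | 1 | 0 | 0 | 0
0 | 1 | 1 | 1 | 1 | 1
1 | 0 | 0 | 0 | 0 | 0
1 | 0 | 0 | 1 | 0 | 0
1 | 0 | 1 | 0 | 1 | 1
1 | 0 | 1 | 1 | 0 | 0
1 | 1 | 0 | 0 | 0 | 0
1 | 1 | 0 | 1 | 0 | 0
1 | 1 | 1 | 0 | 1 | 1
1 | 1 | 1 | 1 | 0 | 0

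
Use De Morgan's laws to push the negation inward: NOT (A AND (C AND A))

NOT A OR NOT (C AND A)
De Morgan's: NOT(AND of terms) = OR of negations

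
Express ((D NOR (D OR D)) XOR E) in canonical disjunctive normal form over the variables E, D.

(NOT E AND NOT D) OR (E AND D)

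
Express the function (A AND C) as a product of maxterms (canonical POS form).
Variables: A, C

ΠM(0, 1, 2) = (A OR C) AND (A OR NOT C) AND (NOT A OR C)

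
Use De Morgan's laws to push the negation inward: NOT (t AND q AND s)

NOT t OR NOT q OR NOT s
De Morgan's: NOT(AND of terms) = OR of negations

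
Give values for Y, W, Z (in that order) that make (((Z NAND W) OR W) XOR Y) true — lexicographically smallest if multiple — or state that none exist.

Y=0, W=0, Z=0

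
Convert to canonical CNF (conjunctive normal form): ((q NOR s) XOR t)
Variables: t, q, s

(t OR q OR NOT s) AND (t OR NOT q OR s) AND (t OR NOT q OR NOT s) AND (NOT t OR q OR s)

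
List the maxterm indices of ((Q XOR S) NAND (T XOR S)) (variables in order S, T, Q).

ΠM(3, 4) = (S OR NOT T OR NOT Q) AND (NOT S OR T OR Q)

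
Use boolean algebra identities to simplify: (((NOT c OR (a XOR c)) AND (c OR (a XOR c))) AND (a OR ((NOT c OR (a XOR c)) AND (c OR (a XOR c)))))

By absorption (E AND (E OR v) = E) then distribution ((E OR v) AND (E OR NOT v) = E):
= (a XOR c)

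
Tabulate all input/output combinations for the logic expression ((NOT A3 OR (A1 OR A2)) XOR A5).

A5 | A3 | A2 | A1 | Output
--------------------------
0 | 0 | 0 | 0 | 1
0 | 0 | 0 | 1 | 1
0 | 0 | 1 | 0 | 1
0 | 0 | 1 | 1 | 1
0 | 1 | 0 | 0 | 0
0 | 1 | 0 | 1 | 1
0 | 1 | 1 | 0 | 1
0 | 1 | 1 | 1 | 1
1 | 0 | 0 | 0 | 0
1 | 0 | 0 | 1 | 0
1 | 0 | 1 | 0 | 0
1 | 0 | 1 | 1 | 0
1 | 1 | 0 | 0 | 1
1 | 1 | 0 | 1 | 0
1 | 1 | 1 | 0 | 0
1 | 1 | 1 | 1 | 0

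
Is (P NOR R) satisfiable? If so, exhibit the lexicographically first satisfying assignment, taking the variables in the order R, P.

R=0, P=0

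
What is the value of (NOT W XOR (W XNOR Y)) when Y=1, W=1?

Substituting: (NOT 1 XOR (1 XNOR 1))
= 1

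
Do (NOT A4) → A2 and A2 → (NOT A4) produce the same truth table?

No, Converse is not equivalent to original (counterexample: A4=0, A2=0, A1=0)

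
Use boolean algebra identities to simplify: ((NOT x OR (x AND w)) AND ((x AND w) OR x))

By distribution ((E OR v) AND (E OR NOT v) = E):
= (x AND w)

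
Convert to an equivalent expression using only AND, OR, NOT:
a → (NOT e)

NOT a OR (NOT e)
(Implication elimination: A → B = NOT A OR B)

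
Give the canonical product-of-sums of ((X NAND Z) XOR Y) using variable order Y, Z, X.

ΠM(3, 4, 5, 6) = (Y OR NOT Z OR NOT X) AND (NOT Y OR Z OR X) AND (NOT Y OR Z OR NOT X) AND (NOT Y OR NOT Z OR X)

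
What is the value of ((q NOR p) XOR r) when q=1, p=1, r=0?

Substituting: ((1 NOR 1) XOR 0)
= 0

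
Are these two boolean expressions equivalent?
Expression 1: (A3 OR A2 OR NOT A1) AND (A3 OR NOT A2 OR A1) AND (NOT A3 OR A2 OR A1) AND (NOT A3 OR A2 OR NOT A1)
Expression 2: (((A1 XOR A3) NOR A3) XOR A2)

Yes, they are equivalent — the two output columns agree on all 8 assignments:
A3 | A2 | A1 | Expression 1 | Expression 2
------------------------------------------
0 | 0 | 0 | 1 | 1
0 | 0 | 1 | 0 | 0
0 | 1 | 0 | 0 | 0
0 | 1 | 1 | 1 | 1
1 | 0 | 0 | 0 | 0
1 | 0 | 1 | 0 | 0
1 | 1 | 0 | 1 | 1
1 | 1 | 1 | 1 | 1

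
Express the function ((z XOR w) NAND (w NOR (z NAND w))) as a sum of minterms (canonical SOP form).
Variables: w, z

Σm(0, 1, 2, 3) = (NOT w AND NOT z) OR (NOT w AND z) OR (w AND NOT z) OR (w AND z)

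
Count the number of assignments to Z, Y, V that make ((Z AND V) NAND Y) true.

Satisfying assignments: (0,0,0), (0,0,1), (0,1,0), (0,1,1), (1,0,0), (1,0,1), (1,1,0)
Count: 7 out of 8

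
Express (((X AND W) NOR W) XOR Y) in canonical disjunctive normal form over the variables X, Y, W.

(NOT X AND NOT Y AND NOT W) OR (NOT X AND Y AND W) OR (X AND NOT Y AND NOT W) OR (X AND Y AND W)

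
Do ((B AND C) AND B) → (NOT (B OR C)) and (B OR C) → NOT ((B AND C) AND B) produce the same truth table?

Yes, Contrapositive is always equivalent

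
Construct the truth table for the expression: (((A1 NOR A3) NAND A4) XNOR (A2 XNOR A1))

A4 | A1 | A3 | A2 | Output
--------------------------
0 | 0 | 0 | 0 | 1
0 | 0 | 0 | 1 | 0
0 | 0 | 1 | 0 | 1
0 | 0 | 1 | 1 | 0
0 | 1 | 0 | 0 | 0
0 | 1 | 0 | 1 | 1
0 | 1 | 1 | 0 | 0
0 | 1 | 1 | 1 | 1
1 | 0 | 0 | 0 | 0
1 | 0 | 0 | 1 | 1
1 | 0 | 1 | 0 | 1
1 | 0 | 1 | 1 | 0
1 | 1 | 0 | 0 | 0
1 | 1 | 0 | 1 | 1
1 | 1 | 1 | 0 | 0
1 | 1 | 1 | 1 | 1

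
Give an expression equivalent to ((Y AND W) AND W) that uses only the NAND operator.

((((Y NAND W) NAND (Y NAND W)) NAND W) NAND (((Y NAND W) NAND (Y NAND W)) NAND W))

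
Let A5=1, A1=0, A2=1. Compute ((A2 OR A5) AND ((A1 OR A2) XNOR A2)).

Substituting: ((1 OR 1) AND ((0 OR 1) XNOR 1))
= 1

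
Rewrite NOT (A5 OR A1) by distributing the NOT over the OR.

NOT A5 AND NOT A1
De Morgan's: NOT(OR of terms) = AND of negations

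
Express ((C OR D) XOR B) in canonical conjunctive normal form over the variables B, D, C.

(B OR D OR C) AND (NOT B OR D OR NOT C) AND (NOT B OR NOT D OR C) AND (NOT B OR NOT D OR NOT C)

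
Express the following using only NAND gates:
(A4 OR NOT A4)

((A4 NAND A4) NAND ((A4 NAND A4) NAND (A4 NAND A4)))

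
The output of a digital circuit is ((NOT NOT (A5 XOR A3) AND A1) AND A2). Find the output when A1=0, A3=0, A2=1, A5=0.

Substituting: ((NOT NOT (0 XOR 0) AND 0) AND 1)
= 0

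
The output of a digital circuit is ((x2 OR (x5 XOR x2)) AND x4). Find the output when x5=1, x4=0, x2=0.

Substituting: ((0 OR (1 XOR 0)) AND 0)
= 0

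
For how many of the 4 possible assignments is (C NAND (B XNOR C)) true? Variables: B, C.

Satisfying assignments: (0,0), (0,1), (1,0)
Count: 3 out of 4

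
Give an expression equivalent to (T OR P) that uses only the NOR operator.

((T NOR P) NOR (T NOR P))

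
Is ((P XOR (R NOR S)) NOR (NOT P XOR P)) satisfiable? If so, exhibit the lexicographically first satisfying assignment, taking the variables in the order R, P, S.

UNSATISFIABLE - no assignment makes this expression true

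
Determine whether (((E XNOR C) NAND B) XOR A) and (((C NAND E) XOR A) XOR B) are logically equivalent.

No. Counterexample: with A=0, C=0, E=1, B=1, Expression 1 = 1 but Expression 2 = 0.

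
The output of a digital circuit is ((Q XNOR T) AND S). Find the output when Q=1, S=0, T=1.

Substituting: ((1 XNOR 1) AND 0)
= 0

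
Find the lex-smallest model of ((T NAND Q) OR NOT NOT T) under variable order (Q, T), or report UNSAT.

Q=0, T=0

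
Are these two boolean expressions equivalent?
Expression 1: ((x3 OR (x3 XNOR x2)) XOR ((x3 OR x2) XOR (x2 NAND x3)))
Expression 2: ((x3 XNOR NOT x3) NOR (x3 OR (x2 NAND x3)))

No. Counterexample: with x3=1, x2=0, Expression 1 = 1 but Expression 2 = 0.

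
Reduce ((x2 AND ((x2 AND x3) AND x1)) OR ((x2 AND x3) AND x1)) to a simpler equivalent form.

By absorption (E OR (E AND v) = E):
= ((x2 AND x3) AND x1)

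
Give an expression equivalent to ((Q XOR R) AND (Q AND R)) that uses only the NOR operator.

((((((Q NOR R) NOR (Q NOR R)) NOR ((Q NOR R) NOR (Q NOR R))) NOR ((((Q NOR Q) NOR (R NOR R)) NOR ((Q NOR Q) NOR (R NOR R))) NOR (((Q NOR Q) NOR (R NOR R)) NOR ((Q NOR Q) NOR (R NOR R))))) NOR ((((Q NOR R) NOR (Q NOR R)) NOR ((Q NOR R) NOR (Q NOR R))) NOR ((((Q NOR Q) NOR (R NOR R)) NOR ((Q NOR Q) NOR (R NOR R))) NOR (((Q NOR Q) NOR (R NOR R)) NOR ((Q NOR Q) NOR (R NOR R)))))) NOR (((Q NOR Q) NOR (R NOR R)) NOR ((Q NOR Q) NOR (R NOR R))))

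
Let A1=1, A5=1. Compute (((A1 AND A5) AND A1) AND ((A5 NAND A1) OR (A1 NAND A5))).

Substituting: (((1 AND 1) AND 1) AND ((1 NAND 1) OR (1 NAND 1)))
= 0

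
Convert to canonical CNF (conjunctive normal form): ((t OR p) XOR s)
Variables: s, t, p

(s OR t OR p) AND (NOT s OR t OR NOT p) AND (NOT s OR NOT t OR p) AND (NOT s OR NOT t OR NOT p)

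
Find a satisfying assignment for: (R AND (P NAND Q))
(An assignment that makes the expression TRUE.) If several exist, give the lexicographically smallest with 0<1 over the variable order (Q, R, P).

Q=0, R=1, P=0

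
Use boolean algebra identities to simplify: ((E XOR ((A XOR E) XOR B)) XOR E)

By XOR self-cancellation ((E XOR v) XOR v = E):
= ((A XOR E) XOR B)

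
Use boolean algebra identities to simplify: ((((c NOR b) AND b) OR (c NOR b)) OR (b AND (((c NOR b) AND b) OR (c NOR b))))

By absorption (E OR (E AND v) = E) then absorption (E OR (E AND v) = E):
= (c NOR b)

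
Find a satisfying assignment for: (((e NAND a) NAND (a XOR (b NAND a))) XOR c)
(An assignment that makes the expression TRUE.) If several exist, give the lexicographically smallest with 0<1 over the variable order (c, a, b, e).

c=0, a=1, b=0, e=0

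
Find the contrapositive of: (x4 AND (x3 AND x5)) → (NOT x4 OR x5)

Contrapositive: NOT (NOT x4 OR x5) → NOT (x4 AND (x3 AND x5))
Note: A statement and its contrapositive are logically equivalent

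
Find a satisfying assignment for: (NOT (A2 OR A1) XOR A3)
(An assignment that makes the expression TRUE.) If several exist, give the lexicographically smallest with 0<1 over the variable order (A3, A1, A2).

A3=0, A1=0, A2=0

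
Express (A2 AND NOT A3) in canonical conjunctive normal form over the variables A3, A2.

(A3 OR A2) AND (NOT A3 OR A2) AND (NOT A3 OR NOT A2)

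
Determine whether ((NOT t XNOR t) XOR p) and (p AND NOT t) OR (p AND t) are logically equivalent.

Yes, they are equivalent — the two output columns agree on all 4 assignments:
p | t | Expression 1 | Expression 2
-----------------------------------
0 | 0 | 0 | 0
0 | 1 | 0 | 0
1 | 0 | 1 | 1
1 | 1 | 1 | 1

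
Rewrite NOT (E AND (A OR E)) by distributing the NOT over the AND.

NOT E OR NOT (A OR E)
De Morgan's: NOT(AND of terms) = OR of negations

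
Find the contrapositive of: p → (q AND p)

Contrapositive: NOT (q AND p) → NOT p
Note: A statement and its contrapositive are logically equivalent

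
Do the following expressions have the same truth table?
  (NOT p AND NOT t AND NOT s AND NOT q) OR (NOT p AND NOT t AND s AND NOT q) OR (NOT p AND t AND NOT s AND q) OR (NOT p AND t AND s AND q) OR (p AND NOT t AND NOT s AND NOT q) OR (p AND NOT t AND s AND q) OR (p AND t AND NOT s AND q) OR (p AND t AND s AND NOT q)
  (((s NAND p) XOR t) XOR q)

Yes, they are equivalent — the two output columns agree on all 16 assignments:
p | t | s | q | Expression 1 | Expression 2
-------------------------------------------
0 | 0 | 0 | 0 | 1 | 1
0 | 0 | 0 | 1 | 0 | 0
0 | 0 | 1 | 0 | 1 | 1
0 | 0 | 1 | 1 | 0 | 0
0 | 1 | 0 | 0 | 0 | 0
0 | 1 | 0 | 1 | 1 | 1
0 | 1 | 1 | 0 | 0 | 0
0 | 1 | 1 | 1 | 1 | 1
1 | 0 | 0 | 0 | 1 | 1
1 | 0 | 0 | 1 | 0 | 0
1 | 0 | 1 | 0 | 0 | 0
1 | 0 | 1 | 1 | 1 | 1
1 | 1 | 0 | 0 | 0 | 0
1 | 1 | 0 | 1 | 1 | 1
1 | 1 | 1 | 0 | 1 | 1
1 | 1 | 1 | 1 | 0 | 0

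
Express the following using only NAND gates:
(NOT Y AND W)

(((Y NAND Y) NAND W) NAND ((Y NAND Y) NAND W))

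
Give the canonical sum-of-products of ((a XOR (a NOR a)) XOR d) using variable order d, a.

Σm(0, 1) = (NOT d AND NOT a) OR (NOT d AND a)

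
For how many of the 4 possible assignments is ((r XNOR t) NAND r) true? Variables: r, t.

Satisfying assignments: (0,0), (0,1), (1,0)
Count: 3 out of 4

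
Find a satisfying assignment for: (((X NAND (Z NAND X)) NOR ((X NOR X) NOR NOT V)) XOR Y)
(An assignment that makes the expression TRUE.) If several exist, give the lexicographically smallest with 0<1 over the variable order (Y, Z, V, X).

Y=0, Z=0, V=0, X=1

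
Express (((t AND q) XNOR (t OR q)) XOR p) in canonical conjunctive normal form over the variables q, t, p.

(q OR t OR NOT p) AND (q OR NOT t OR p) AND (NOT q OR t OR p) AND (NOT q OR NOT t OR NOT p)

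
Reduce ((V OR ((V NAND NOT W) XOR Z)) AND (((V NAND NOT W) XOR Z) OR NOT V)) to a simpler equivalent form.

By distribution ((E OR v) AND (E OR NOT v) = E):
= ((V NAND NOT W) XOR Z)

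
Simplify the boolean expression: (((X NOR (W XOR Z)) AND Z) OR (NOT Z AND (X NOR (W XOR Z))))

By distribution ((E AND v) OR (E AND NOT v) = E):
= (X NOR (W XOR Z))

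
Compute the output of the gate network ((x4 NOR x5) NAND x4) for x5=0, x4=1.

Substituting: ((1 NOR 0) NAND 1)
= 1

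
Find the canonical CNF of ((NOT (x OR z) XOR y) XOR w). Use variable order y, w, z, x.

(y OR w OR z OR NOT x) AND (y OR w OR NOT z OR x) AND (y OR w OR NOT z OR NOT x) AND (y OR NOT w OR z OR x) AND (NOT y OR w OR z OR x) AND (NOT y OR NOT w OR z OR NOT x) AND (NOT y OR NOT w OR NOT z OR x) AND (NOT y OR NOT w OR NOT z OR NOT x)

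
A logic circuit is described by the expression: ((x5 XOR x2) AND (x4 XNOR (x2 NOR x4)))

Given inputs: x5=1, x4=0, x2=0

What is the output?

Substituting: ((1 XOR 0) AND (0 XNOR (0 NOR 0)))
= 0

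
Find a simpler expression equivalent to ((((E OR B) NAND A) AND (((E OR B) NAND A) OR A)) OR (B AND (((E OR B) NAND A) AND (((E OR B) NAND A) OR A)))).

By absorption (E OR (E AND v) = E) then absorption (E AND (E OR v) = E):
= ((E OR B) NAND A)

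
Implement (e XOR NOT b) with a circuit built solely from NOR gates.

((((e NOR (b NOR b)) NOR (e NOR (b NOR b))) NOR ((e NOR (b NOR b)) NOR (e NOR (b NOR b)))) NOR ((((e NOR e) NOR ((b NOR b) NOR (b NOR b))) NOR ((e NOR e) NOR ((b NOR b) NOR (b NOR b)))) NOR (((e NOR e) NOR ((b NOR b) NOR (b NOR b))) NOR ((e NOR e) NOR ((b NOR b) NOR (b NOR b))))))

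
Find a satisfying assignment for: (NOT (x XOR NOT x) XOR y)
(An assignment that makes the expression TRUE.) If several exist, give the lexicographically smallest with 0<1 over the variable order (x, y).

x=0, y=1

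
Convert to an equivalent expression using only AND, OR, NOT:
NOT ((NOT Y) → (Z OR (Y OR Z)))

(NOT Y) AND NOT (Z OR (Y OR Z))
(Negated implication: NOT(A → B) = A AND NOT B)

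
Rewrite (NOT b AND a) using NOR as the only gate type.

(((b NOR b) NOR (b NOR b)) NOR (a NOR a))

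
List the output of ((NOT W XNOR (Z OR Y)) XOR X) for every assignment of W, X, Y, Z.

W | X | Y | Z | Output
----------------------
0 | 0 | 0 | 0 | 0
0 | 0 | 0 | 1 | 1
0 | 0 | 1 | 0 | 1
0 | 0 | 1 | 1 | 1
0 | 1 | 0 | 0 | 1
0 | 1 | 0 | 1 | 0
0 | 1 | 1 | 0 | 0
0 | 1 | 1 | 1 | 0
1 | 0 | 0 | 0 | 1
1 | 0 | 0 | 1 | 0
1 | 0 | 1 | 0 | 0
1 | 0 | 1 | 1 | 0
1 | 1 | 0 | 0 | 0
1 | 1 | 0 | 1 | 1
1 | 1 | 1 | 0 | 1
1 | 1 | 1 | 1 | 1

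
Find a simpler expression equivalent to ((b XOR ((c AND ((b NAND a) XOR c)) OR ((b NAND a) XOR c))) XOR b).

By XOR self-cancellation ((E XOR v) XOR v = E) then absorption (E OR (E AND v) = E):
= ((b NAND a) XOR c)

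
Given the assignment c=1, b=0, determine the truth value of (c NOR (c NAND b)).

Substituting: (1 NOR (1 NAND 0))
= 0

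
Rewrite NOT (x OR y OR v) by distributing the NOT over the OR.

NOT x AND NOT y AND NOT v
De Morgan's: NOT(OR of terms) = AND of negations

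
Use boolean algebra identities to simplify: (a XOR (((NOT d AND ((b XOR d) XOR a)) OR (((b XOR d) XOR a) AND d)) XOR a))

By XOR self-cancellation ((E XOR v) XOR v = E) then distribution ((E AND v) OR (E AND NOT v) = E):
= ((b XOR d) XOR a)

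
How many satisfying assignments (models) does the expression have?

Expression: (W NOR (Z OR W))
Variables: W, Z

Satisfying assignments: (0,0)
Count: 1 out of 4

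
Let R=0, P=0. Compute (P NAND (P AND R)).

Substituting: (0 NAND (0 AND 0))
= 1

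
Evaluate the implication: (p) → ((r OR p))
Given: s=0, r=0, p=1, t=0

Antecedent (p) = 1; consequent ((r OR p)) = 1.
1 → 1 = 1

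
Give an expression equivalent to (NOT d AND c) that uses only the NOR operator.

(((d NOR d) NOR (d NOR d)) NOR (c NOR c))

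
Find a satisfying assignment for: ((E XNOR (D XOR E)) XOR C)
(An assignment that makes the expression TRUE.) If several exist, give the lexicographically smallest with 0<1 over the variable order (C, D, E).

C=0, D=0, E=0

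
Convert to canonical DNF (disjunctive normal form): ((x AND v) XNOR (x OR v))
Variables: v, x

(NOT v AND NOT x) OR (v AND x)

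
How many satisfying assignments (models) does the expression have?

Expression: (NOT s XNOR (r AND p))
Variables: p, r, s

Satisfying assignments: (0,0,1), (0,1,1), (1,0,1), (1,1,0)
Count: 4 out of 8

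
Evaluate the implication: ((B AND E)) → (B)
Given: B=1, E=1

Antecedent ((B AND E)) = 1; consequent (B) = 1.
1 → 1 = 1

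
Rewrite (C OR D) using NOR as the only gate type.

((C NOR D) NOR (C NOR D))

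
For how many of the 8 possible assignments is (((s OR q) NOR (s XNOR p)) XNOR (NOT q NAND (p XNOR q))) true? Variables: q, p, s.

Satisfying assignments: (0,0,0), (0,0,1), (0,1,0)
Count: 3 out of 8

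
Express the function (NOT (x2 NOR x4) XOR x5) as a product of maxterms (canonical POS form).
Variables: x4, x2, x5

ΠM(0, 3, 5, 7) = (x4 OR x2 OR x5) AND (x4 OR NOT x2 OR NOT x5) AND (NOT x4 OR x2 OR NOT x5) AND (NOT x4 OR NOT x2 OR NOT x5)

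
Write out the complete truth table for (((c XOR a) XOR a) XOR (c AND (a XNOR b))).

b | c | a | Output
------------------
0 | 0 | 0 | 0
0 | 0 | 1 | 0
0 | 1 | 0 | 0
0 | 1 | 1 | 1
1 | 0 | 0 | 0
1 | 0 | 1 | 0
1 | 1 | 0 | 1
1 | 1 | 1 | 0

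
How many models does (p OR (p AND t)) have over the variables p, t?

Satisfying assignments: (1,0), (1,1)
Count: 2 out of 4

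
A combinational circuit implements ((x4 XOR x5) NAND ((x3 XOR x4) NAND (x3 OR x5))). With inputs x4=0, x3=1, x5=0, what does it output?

Substituting: ((0 XOR 0) NAND ((1 XOR 0) NAND (1 OR 0)))
= 1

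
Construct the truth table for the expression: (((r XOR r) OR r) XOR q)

q | r | Output
--------------
0 | 0 | 0
0 | 1 | 1
1 | 0 | 1
1 | 1 | 0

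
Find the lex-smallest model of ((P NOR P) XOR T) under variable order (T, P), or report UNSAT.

T=0, P=0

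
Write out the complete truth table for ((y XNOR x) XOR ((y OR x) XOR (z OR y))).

x | z | y | Output
------------------
0 | 0 | 0 | 1
0 | 0 | 1 | 0
0 | 1 | 0 | 0
0 | 1 | 1 | 0
1 | 0 | 0 | 1
1 | 0 | 1 | 1
1 | 1 | 0 | 0
1 | 1 | 1 | 1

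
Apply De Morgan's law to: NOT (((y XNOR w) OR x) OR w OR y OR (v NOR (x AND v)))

NOT ((y XNOR w) OR x) AND NOT w AND NOT y AND NOT (v NOR (x AND v))
De Morgan's: NOT(OR of terms) = AND of negations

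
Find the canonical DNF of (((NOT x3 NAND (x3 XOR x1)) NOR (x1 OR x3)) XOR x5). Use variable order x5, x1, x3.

(x5 AND NOT x1 AND NOT x3) OR (x5 AND NOT x1 AND x3) OR (x5 AND x1 AND NOT x3) OR (x5 AND x1 AND x3)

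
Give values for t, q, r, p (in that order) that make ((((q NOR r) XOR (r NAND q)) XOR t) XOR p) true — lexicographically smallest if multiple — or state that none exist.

t=0, q=0, r=0, p=1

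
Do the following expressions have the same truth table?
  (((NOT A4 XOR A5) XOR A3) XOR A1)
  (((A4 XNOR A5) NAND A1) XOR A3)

No. Counterexample: with A5=0, A3=0, A1=0, A4=1, Expression 1 = 0 but Expression 2 = 1.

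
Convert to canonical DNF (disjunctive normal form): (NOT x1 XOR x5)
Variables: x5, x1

(NOT x5 AND NOT x1) OR (x5 AND x1)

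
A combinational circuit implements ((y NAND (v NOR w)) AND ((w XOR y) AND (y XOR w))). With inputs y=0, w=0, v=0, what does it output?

Substituting: ((0 NAND (0 NOR 0)) AND ((0 XOR 0) AND (0 XOR 0)))
= 0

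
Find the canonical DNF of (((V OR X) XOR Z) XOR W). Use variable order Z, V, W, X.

(NOT Z AND NOT V AND NOT W AND X) OR (NOT Z AND NOT V AND W AND NOT X) OR (NOT Z AND V AND NOT W AND NOT X) OR (NOT Z AND V AND NOT W AND X) OR (Z AND NOT V AND NOT W AND NOT X) OR (Z AND NOT V AND W AND X) OR (Z AND V AND W AND NOT X) OR (Z AND V AND W AND X)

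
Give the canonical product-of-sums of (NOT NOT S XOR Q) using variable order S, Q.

ΠM(0, 3) = (S OR Q) AND (NOT S OR NOT Q)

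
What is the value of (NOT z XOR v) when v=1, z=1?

Substituting: (NOT 1 XOR 1)
= 1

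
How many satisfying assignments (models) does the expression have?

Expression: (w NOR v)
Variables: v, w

Satisfying assignments: (0,0)
Count: 1 out of 4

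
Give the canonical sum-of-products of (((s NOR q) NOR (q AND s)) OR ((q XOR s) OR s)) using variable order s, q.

Σm(1, 2, 3) = (NOT s AND q) OR (s AND NOT q) OR (s AND q)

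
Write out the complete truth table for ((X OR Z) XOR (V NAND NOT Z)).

X | Z | V | Output
------------------
0 | 0 | 0 | 1
0 | 0 | 1 | 0
0 | 1 | 0 | 0
0 | 1 | 1 | 0
1 | 0 | 0 | 0
1 | 0 | 1 | 1
1 | 1 | 0 | 0
1 | 1 | 1 | 0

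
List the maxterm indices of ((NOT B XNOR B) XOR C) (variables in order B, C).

ΠM(0, 2) = (B OR C) AND (NOT B OR C)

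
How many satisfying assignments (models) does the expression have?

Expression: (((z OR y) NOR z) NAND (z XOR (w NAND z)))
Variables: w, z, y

Satisfying assignments: (0,0,1), (0,1,0), (0,1,1), (1,0,1), (1,1,0), (1,1,1)
Count: 6 out of 8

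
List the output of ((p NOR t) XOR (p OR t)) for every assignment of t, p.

t | p | Output
--------------
0 | 0 | 1
0 | 1 | 1
1 | 0 | 1
1 | 1 | 1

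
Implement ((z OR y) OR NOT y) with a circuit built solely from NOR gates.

((((z NOR y) NOR (z NOR y)) NOR (y NOR y)) NOR (((z NOR y) NOR (z NOR y)) NOR (y NOR y)))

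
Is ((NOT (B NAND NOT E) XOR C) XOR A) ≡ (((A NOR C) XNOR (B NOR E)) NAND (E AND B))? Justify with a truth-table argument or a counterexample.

No. Counterexample: with C=0, E=0, A=0, B=0, Expression 1 = 0 but Expression 2 = 1.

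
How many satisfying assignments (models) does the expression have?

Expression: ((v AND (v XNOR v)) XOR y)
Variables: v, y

Satisfying assignments: (0,1), (1,0)
Count: 2 out of 4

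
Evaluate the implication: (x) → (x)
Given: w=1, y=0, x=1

Antecedent (x) = 1; consequent (x) = 1.
1 → 1 = 1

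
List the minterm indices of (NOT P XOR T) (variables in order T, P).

Σm(0, 3) = (NOT T AND NOT P) OR (T AND P)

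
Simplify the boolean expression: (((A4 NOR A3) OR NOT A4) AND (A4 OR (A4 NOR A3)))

By distribution ((E OR v) AND (E OR NOT v) = E):
= (A4 NOR A3)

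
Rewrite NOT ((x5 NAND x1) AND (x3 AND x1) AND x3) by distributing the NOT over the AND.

NOT (x5 NAND x1) OR NOT (x3 AND x1) OR NOT x3
De Morgan's: NOT(AND of terms) = OR of negations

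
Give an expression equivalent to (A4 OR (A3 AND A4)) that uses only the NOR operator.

((A4 NOR ((A3 NOR A3) NOR (A4 NOR A4))) NOR (A4 NOR ((A3 NOR A3) NOR (A4 NOR A4))))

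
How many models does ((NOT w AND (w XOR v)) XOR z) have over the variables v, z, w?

Satisfying assignments: (0,1,0), (0,1,1), (1,0,0), (1,1,1)
Count: 4 out of 8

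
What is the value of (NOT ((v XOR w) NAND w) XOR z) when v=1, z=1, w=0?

Substituting: (NOT ((1 XOR 0) NAND 0) XOR 1)
= 1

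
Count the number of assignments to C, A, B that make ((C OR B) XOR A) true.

Satisfying assignments: (0,0,1), (0,1,0), (1,0,0), (1,0,1)
Count: 4 out of 8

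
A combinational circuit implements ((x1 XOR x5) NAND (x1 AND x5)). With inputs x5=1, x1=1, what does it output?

Substituting: ((1 XOR 1) NAND (1 AND 1))
= 1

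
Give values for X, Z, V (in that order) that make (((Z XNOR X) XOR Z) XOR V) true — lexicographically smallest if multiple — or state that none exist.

X=0, Z=0, V=0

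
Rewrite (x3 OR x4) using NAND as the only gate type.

((x3 NAND x3) NAND (x4 NAND x4))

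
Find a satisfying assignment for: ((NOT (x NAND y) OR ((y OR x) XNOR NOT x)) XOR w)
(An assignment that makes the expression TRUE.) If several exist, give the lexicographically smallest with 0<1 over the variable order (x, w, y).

x=0, w=0, y=1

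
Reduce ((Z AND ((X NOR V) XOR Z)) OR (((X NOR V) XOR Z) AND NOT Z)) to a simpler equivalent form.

By distribution ((E AND v) OR (E AND NOT v) = E):
= ((X NOR V) XOR Z)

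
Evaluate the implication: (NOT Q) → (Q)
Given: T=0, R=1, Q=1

Antecedent (NOT Q) = 0; consequent (Q) = 1.
0 → 1 = 1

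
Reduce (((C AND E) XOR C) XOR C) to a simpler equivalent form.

By XOR self-cancellation ((E XOR v) XOR v = E):
= (C AND E)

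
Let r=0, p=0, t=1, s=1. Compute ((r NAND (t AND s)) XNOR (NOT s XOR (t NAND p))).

Substituting: ((0 NAND (1 AND 1)) XNOR (NOT 1 XOR (1 NAND 0)))
= 1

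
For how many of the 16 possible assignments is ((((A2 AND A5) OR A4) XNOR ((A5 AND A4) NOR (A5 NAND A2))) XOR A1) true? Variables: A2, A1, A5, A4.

Satisfying assignments: (0,0,0,0), (0,0,1,0), (0,1,0,1), (0,1,1,1), (1,0,0,0), (1,0,1,0), (1,1,0,1), (1,1,1,1)
Count: 8 out of 16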